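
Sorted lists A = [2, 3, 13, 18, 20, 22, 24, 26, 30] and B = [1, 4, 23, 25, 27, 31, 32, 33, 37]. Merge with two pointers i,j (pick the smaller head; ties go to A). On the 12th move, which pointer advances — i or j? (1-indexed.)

[i=1,j=1] A[i]=2>B[j]=1 take 1 → j++
[i=1,j=2] A[i]=2<=B[j]=4 take 2 → i++
[i=2,j=2] A[i]=3<=B[j]=4 take 3 → i++
[i=3,j=2] A[i]=13>B[j]=4 take 4 → j++
[i=3,j=3] A[i]=13<=B[j]=23 take 13 → i++
[i=4,j=3] A[i]=18<=B[j]=23 take 18 → i++
[i=5,j=3] A[i]=20<=B[j]=23 take 20 → i++
[i=6,j=3] A[i]=22<=B[j]=23 take 22 → i++
[i=7,j=3] A[i]=24>B[j]=23 take 23 → j++
[i=7,j=4] A[i]=24<=B[j]=25 take 24 → i++
[i=8,j=4] A[i]=26>B[j]=25 take 25 → j++
[i=8,j=5] A[i]=26<=B[j]=27 take 26 → i++

i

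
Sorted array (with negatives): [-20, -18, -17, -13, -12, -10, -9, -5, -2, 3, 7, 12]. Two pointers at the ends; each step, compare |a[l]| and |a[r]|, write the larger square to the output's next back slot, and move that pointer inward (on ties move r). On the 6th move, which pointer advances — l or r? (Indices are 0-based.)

l

[0,11] |-20|>|12| out[11]=400 → l++
[1,11] |-18|>|12| out[10]=324 → l++
[2,11] |-17|>|12| out[9]=289 → l++
[3,11] |-13|>|12| out[8]=169 → l++
[4,11] |-12|<=|12| out[7]=144 → r--
[4,10] |-12|>|7| out[6]=144 → l++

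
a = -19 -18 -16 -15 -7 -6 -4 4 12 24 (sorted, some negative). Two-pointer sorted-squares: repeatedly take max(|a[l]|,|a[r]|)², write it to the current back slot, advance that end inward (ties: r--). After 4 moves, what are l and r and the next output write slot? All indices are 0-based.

l=3, r=8, next write slot=5

l=0 r=9: |-19|<=|24| out[9]=576, r--
l=0 r=8: |-19|>|12| out[8]=361, l++
l=1 r=8: |-18|>|12| out[7]=324, l++
l=2 r=8: |-16|>|12| out[6]=256, l++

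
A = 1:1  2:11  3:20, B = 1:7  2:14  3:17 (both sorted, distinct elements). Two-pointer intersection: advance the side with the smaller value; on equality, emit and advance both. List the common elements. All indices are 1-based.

i=1 j=1: 1<7, i++
i=2 j=1: 11>7, j++
i=2 j=2: 11<14, i++
i=3 j=2: 20>14, j++
i=3 j=3: 20>17, j++

intersection = []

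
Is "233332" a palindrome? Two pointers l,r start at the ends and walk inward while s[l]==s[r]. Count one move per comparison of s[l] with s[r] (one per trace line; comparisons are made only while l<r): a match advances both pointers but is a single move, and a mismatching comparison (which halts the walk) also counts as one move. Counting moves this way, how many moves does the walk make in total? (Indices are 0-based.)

3 moves

[0,5] '2'=='2' → l++,r--
[1,4] '3'=='3' → l++,r--
[2,3] '3'=='3' → l++,r--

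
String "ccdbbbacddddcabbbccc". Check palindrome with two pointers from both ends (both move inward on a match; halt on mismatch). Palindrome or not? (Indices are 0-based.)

not a palindrome (mismatch at 2,17)

[0,19] 'c'=='c' → l++,r--
[1,18] 'c'=='c' → l++,r--
[2,17] 'd'!='c' → stop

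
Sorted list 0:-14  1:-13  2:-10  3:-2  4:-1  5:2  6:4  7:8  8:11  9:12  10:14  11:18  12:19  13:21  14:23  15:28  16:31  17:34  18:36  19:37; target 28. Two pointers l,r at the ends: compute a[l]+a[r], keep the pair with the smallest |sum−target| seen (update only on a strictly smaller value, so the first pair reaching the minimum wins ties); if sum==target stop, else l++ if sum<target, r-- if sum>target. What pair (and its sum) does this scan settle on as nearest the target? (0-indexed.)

pair (-10, 37) with sum 27 (|Δ|=1)

[0,19] -14+37=23 d=5 * → l++
[1,19] -13+37=24 d=4 * → l++
[2,19] -10+37=27 d=1 * → l++
[3,19] -2+37=35 d=7 → r--
[3,18] -2+36=34 d=6 → r--
[3,17] -2+34=32 d=4 → r--
[3,16] -2+31=29 d=1 → r--
[3,15] -2+28=26 d=2 → l++
[4,15] -1+28=27 d=1 → l++
[5,15] 2+28=30 d=2 → r--
[5,14] 2+23=25 d=3 → l++
[6,14] 4+23=27 d=1 → l++
[7,14] 8+23=31 d=3 → r--
[7,13] 8+21=29 d=1 → r--
[7,12] 8+19=27 d=1 → l++
[8,12] 11+19=30 d=2 → r--
[8,11] 11+18=29 d=1 → r--
[8,10] 11+14=25 d=3 → l++
[9,10] 12+14=26 d=2 → l++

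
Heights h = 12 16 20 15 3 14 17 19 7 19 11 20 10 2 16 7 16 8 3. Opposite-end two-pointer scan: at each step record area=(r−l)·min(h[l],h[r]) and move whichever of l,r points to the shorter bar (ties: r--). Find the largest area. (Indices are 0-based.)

l=0 r=18: min(12,3)*18=54 best=54 *, r--
l=0 r=17: min(12,8)*17=136 best=136 *, r--
l=0 r=16: min(12,16)*16=192 best=192 *, l++
l=1 r=16: min(16,16)*15=240 best=240 *, r--
l=1 r=15: min(16,7)*14=98 best=240, r--
l=1 r=14: min(16,16)*13=208 best=240, r--
l=1 r=13: min(16,2)*12=24 best=240, r--
l=1 r=12: min(16,10)*11=110 best=240, r--
l=1 r=11: min(16,20)*10=160 best=240, l++
l=2 r=11: min(20,20)*9=180 best=240, r--
l=2 r=10: min(20,11)*8=88 best=240, r--
l=2 r=9: min(20,19)*7=133 best=240, r--
l=2 r=8: min(20,7)*6=42 best=240, r--
l=2 r=7: min(20,19)*5=95 best=240, r--
l=2 r=6: min(20,17)*4=68 best=240, r--
l=2 r=5: min(20,14)*3=42 best=240, r--
l=2 r=4: min(20,3)*2=6 best=240, r--
l=2 r=3: min(20,15)*1=15 best=240, r--

max area = 240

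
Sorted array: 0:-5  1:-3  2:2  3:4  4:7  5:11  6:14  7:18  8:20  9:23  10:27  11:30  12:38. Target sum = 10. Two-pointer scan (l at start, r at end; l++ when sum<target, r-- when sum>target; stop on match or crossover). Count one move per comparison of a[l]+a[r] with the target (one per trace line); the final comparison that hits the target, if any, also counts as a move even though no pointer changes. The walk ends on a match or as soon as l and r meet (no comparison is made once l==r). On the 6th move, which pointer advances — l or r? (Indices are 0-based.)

l=0 r=12: -5+38=33 >10, r--
l=0 r=11: -5+30=25 >10, r--
l=0 r=10: -5+27=22 >10, r--
l=0 r=9: -5+23=18 >10, r--
l=0 r=8: -5+20=15 >10, r--
l=0 r=7: -5+18=13 >10, r--

r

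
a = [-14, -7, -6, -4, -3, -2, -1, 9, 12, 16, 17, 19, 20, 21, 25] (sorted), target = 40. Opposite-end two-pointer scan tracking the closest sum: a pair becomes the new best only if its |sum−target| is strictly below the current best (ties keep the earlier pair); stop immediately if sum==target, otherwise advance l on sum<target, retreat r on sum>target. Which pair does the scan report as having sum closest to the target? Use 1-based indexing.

pair (19, 21) with sum 40 (|Δ|=0)

l=1 r=15: -14+25=11 d=29 *, l++
l=2 r=15: -7+25=18 d=22 *, l++
l=3 r=15: -6+25=19 d=21 *, l++
l=4 r=15: -4+25=21 d=19 *, l++
l=5 r=15: -3+25=22 d=18 *, l++
l=6 r=15: -2+25=23 d=17 *, l++
l=7 r=15: -1+25=24 d=16 *, l++
l=8 r=15: 9+25=34 d=6 *, l++
l=9 r=15: 12+25=37 d=3 *, l++
l=10 r=15: 16+25=41 d=1 *, r--
l=10 r=14: 16+21=37 d=3, l++
l=11 r=14: 17+21=38 d=2, l++
l=12 r=14: 19+21=40 d=0 *, stop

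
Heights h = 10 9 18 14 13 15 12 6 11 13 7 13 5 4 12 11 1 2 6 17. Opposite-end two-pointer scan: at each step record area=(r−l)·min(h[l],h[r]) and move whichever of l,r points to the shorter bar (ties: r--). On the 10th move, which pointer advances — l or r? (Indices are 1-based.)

l=1 r=20: min(10,17)*19=190 best=190 *, l++
l=2 r=20: min(9,17)*18=162 best=190, l++
l=3 r=20: min(18,17)*17=289 best=289 *, r--
l=3 r=19: min(18,6)*16=96 best=289, r--
l=3 r=18: min(18,2)*15=30 best=289, r--
l=3 r=17: min(18,1)*14=14 best=289, r--
l=3 r=16: min(18,11)*13=143 best=289, r--
l=3 r=15: min(18,12)*12=144 best=289, r--
l=3 r=14: min(18,4)*11=44 best=289, r--
l=3 r=13: min(18,5)*10=50 best=289, r--

r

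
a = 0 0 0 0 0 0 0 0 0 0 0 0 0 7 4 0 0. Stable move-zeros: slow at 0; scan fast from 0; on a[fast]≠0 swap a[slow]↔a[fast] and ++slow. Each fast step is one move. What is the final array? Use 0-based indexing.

[7, 4, 0, 0, 0, 0, 0, 0, 0, 0, 0, 0, 0, 0, 0, 0, 0]

slow=0 fast=0: a[fast]=0, fast++
slow=0 fast=1: a[fast]=0, fast++
slow=0 fast=2: a[fast]=0, fast++
slow=0 fast=3: a[fast]=0, fast++
slow=0 fast=4: a[fast]=0, fast++
slow=0 fast=5: a[fast]=0, fast++
slow=0 fast=6: a[fast]=0, fast++
slow=0 fast=7: a[fast]=0, fast++
slow=0 fast=8: a[fast]=0, fast++
slow=0 fast=9: a[fast]=0, fast++
slow=0 fast=10: a[fast]=0, fast++
slow=0 fast=11: a[fast]=0, fast++
slow=0 fast=12: a[fast]=0, fast++
slow=0 fast=13: a[fast]=7≠0 swap→a[0]=7, slow++,fast++
slow=1 fast=14: a[fast]=4≠0 swap→a[1]=4, slow++,fast++
slow=2 fast=15: a[fast]=0, fast++
slow=2 fast=16: a[fast]=0, fast++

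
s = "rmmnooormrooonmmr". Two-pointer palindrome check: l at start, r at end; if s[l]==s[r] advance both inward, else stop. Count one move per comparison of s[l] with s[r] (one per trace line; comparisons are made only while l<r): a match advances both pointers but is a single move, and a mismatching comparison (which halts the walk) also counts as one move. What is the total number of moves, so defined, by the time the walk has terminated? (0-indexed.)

8 moves

[0,16] 'r'=='r' → l++,r--
[1,15] 'm'=='m' → l++,r--
[2,14] 'm'=='m' → l++,r--
[3,13] 'n'=='n' → l++,r--
[4,12] 'o'=='o' → l++,r--
[5,11] 'o'=='o' → l++,r--
[6,10] 'o'=='o' → l++,r--
[7,9] 'r'=='r' → l++,r--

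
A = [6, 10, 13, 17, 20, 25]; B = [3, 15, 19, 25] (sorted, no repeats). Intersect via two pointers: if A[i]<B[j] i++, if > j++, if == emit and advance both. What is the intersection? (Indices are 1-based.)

[i=1,j=1] 6>3 → j++
[i=1,j=2] 6<15 → i++
[i=2,j=2] 10<15 → i++
[i=3,j=2] 13<15 → i++
[i=4,j=2] 17>15 → j++
[i=4,j=3] 17<19 → i++
[i=5,j=3] 20>19 → j++
[i=5,j=4] 20<25 → i++
[i=6,j=4] 25==25 emit → i++,j++

intersection = [25]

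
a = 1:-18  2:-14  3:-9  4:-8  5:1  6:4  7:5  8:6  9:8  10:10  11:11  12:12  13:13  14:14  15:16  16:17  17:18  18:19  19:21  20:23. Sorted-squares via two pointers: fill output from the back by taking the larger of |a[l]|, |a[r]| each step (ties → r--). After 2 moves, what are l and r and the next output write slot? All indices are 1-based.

l=1 r=20: |-18|<=|23| out[20]=529, r--
l=1 r=19: |-18|<=|21| out[19]=441, r--

l=1, r=18, next write slot=18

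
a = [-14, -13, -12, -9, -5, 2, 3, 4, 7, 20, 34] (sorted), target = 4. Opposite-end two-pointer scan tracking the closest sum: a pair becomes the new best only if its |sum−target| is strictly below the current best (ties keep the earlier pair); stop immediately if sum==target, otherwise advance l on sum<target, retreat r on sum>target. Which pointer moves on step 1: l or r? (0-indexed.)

[0,10] -14+34=20 d=16 * → r--

r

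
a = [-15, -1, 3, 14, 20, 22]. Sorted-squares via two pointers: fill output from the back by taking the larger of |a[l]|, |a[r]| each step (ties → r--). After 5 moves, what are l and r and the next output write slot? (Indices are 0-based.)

[0,5] |-15|<=|22| out[5]=484 → r--
[0,4] |-15|<=|20| out[4]=400 → r--
[0,3] |-15|>|14| out[3]=225 → l++
[1,3] |-1|<=|14| out[2]=196 → r--
[1,2] |-1|<=|3| out[1]=9 → r--

l=1, r=1, next write slot=0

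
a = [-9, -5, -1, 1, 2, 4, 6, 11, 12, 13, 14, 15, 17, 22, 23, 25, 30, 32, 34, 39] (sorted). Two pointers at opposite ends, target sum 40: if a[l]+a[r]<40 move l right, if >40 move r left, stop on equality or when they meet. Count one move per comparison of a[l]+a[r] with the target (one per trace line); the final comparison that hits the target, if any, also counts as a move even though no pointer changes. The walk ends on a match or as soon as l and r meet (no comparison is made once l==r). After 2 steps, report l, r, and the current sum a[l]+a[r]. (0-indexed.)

l=2, r=19, sum=38

l=0 r=19: -9+39=30 <40, l++
l=1 r=19: -5+39=34 <40, l++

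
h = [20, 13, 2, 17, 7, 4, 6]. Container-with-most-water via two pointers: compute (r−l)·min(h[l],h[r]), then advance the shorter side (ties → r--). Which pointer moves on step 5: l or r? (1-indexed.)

[1,7] min(20,6)*6=36 best=36 * → r--
[1,6] min(20,4)*5=20 best=36 → r--
[1,5] min(20,7)*4=28 best=36 → r--
[1,4] min(20,17)*3=51 best=51 * → r--
[1,3] min(20,2)*2=4 best=51 → r--

r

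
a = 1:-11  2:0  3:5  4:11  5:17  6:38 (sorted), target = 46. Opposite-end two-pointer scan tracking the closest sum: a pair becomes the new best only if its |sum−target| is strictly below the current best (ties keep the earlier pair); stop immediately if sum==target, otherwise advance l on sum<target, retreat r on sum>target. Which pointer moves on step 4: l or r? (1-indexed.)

[1,6] -11+38=27 d=19 * → l++
[2,6] 0+38=38 d=8 * → l++
[3,6] 5+38=43 d=3 * → l++
[4,6] 11+38=49 d=3 → r--

r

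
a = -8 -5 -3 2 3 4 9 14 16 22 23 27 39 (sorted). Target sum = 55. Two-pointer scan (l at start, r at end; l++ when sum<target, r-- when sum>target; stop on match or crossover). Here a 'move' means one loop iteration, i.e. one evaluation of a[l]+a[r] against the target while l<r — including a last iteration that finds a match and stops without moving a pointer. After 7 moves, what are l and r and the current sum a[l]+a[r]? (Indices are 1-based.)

l=8, r=13, sum=53

[1,13] -8+39=31 <55 → l++
[2,13] -5+39=34 <55 → l++
[3,13] -3+39=36 <55 → l++
[4,13] 2+39=41 <55 → l++
[5,13] 3+39=42 <55 → l++
[6,13] 4+39=43 <55 → l++
[7,13] 9+39=48 <55 → l++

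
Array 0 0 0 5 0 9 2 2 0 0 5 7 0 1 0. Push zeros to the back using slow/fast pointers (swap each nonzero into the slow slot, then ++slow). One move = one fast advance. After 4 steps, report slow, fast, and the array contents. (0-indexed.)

(s=0,f=0) a[fast]=0 → fast++
(s=0,f=1) a[fast]=0 → fast++
(s=0,f=2) a[fast]=0 → fast++
(s=0,f=3) a[fast]=5≠0 swap→a[0]=5 → slow++,fast++

slow=1, fast=4, a=[5, 0, 0, 0, 0, 9, 2, 2, 0, 0, 5, 7, 0, 1, 0]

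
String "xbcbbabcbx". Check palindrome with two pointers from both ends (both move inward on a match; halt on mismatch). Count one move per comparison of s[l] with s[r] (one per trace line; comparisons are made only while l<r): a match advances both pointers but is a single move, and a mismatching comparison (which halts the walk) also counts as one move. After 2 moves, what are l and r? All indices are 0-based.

l=2, r=7

l=0 r=9: 'x'=='x', l++,r--
l=1 r=8: 'b'=='b', l++,r--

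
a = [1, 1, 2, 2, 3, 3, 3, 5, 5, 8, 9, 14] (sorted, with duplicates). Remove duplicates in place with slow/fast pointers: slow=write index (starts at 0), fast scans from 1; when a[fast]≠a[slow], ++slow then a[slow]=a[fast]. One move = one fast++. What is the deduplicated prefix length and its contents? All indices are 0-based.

length 7; prefix = [1, 2, 3, 5, 8, 9, 14]

(s=0,f=1) a[fast]=1=a[slow] dup → fast++
(s=0,f=2) a[fast]=2≠a[slow]=1 write a[1]=2 → slow++,fast++
(s=1,f=3) a[fast]=2=a[slow] dup → fast++
(s=1,f=4) a[fast]=3≠a[slow]=2 write a[2]=3 → slow++,fast++
(s=2,f=5) a[fast]=3=a[slow] dup → fast++
(s=2,f=6) a[fast]=3=a[slow] dup → fast++
(s=2,f=7) a[fast]=5≠a[slow]=3 write a[3]=5 → slow++,fast++
(s=3,f=8) a[fast]=5=a[slow] dup → fast++
(s=3,f=9) a[fast]=8≠a[slow]=5 write a[4]=8 → slow++,fast++
(s=4,f=10) a[fast]=9≠a[slow]=8 write a[5]=9 → slow++,fast++
(s=5,f=11) a[fast]=14≠a[slow]=9 write a[6]=14 → slow++,fast++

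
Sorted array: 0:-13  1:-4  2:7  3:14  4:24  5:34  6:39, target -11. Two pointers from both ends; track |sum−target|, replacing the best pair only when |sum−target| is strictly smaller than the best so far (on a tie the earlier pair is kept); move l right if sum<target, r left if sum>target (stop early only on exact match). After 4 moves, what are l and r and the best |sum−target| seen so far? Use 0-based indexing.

l=0 r=6: -13+39=26 d=37 *, r--
l=0 r=5: -13+34=21 d=32 *, r--
l=0 r=4: -13+24=11 d=22 *, r--
l=0 r=3: -13+14=1 d=12 *, r--

l=0, r=2, best |Δ|=12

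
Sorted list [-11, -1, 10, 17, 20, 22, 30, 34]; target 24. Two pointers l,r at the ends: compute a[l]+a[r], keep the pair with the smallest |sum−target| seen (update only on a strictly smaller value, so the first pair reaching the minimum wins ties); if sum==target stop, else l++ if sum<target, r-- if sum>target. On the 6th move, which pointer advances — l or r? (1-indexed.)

r

[1,8] -11+34=23 d=1 * → l++
[2,8] -1+34=33 d=9 → r--
[2,7] -1+30=29 d=5 → r--
[2,6] -1+22=21 d=3 → l++
[3,6] 10+22=32 d=8 → r--
[3,5] 10+20=30 d=6 → r--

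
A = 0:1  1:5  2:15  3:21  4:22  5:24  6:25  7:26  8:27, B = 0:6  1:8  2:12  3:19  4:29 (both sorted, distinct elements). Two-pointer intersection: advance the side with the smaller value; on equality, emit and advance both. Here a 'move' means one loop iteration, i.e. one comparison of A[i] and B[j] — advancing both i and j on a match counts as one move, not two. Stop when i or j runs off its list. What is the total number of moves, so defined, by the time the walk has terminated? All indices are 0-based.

[i=0,j=0] 1<6 → i++
[i=1,j=0] 5<6 → i++
[i=2,j=0] 15>6 → j++
[i=2,j=1] 15>8 → j++
[i=2,j=2] 15>12 → j++
[i=2,j=3] 15<19 → i++
[i=3,j=3] 21>19 → j++
[i=3,j=4] 21<29 → i++
[i=4,j=4] 22<29 → i++
[i=5,j=4] 24<29 → i++
[i=6,j=4] 25<29 → i++
[i=7,j=4] 26<29 → i++
[i=8,j=4] 27<29 → i++

13 moves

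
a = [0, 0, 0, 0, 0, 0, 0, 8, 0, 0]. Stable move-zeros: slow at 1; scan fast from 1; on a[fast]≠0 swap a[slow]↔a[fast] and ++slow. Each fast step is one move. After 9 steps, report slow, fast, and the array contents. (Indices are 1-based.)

slow=2, fast=10, a=[8, 0, 0, 0, 0, 0, 0, 0, 0, 0]

slow=1 fast=1: a[fast]=0, fast++
slow=1 fast=2: a[fast]=0, fast++
slow=1 fast=3: a[fast]=0, fast++
slow=1 fast=4: a[fast]=0, fast++
slow=1 fast=5: a[fast]=0, fast++
slow=1 fast=6: a[fast]=0, fast++
slow=1 fast=7: a[fast]=0, fast++
slow=1 fast=8: a[fast]=8≠0 swap→a[1]=8, slow++,fast++
slow=2 fast=9: a[fast]=0, fast++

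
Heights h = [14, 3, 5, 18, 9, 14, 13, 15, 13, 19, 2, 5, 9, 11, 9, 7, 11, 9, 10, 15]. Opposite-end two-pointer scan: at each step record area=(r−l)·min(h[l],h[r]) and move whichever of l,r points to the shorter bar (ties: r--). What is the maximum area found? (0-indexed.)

max area = 266

[0,19] min(14,15)*19=266 best=266 * → l++
[1,19] min(3,15)*18=54 best=266 → l++
[2,19] min(5,15)*17=85 best=266 → l++
[3,19] min(18,15)*16=240 best=266 → r--
[3,18] min(18,10)*15=150 best=266 → r--
[3,17] min(18,9)*14=126 best=266 → r--
[3,16] min(18,11)*13=143 best=266 → r--
[3,15] min(18,7)*12=84 best=266 → r--
[3,14] min(18,9)*11=99 best=266 → r--
[3,13] min(18,11)*10=110 best=266 → r--
[3,12] min(18,9)*9=81 best=266 → r--
[3,11] min(18,5)*8=40 best=266 → r--
[3,10] min(18,2)*7=14 best=266 → r--
[3,9] min(18,19)*6=108 best=266 → l++
[4,9] min(9,19)*5=45 best=266 → l++
[5,9] min(14,19)*4=56 best=266 → l++
[6,9] min(13,19)*3=39 best=266 → l++
[7,9] min(15,19)*2=30 best=266 → l++
[8,9] min(13,19)*1=13 best=266 → l++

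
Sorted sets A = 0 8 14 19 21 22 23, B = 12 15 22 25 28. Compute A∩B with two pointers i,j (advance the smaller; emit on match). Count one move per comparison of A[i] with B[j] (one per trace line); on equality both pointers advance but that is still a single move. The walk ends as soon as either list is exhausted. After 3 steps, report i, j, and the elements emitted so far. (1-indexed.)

i=3, j=2, emitted=[]

[i=1,j=1] 0<12 → i++
[i=2,j=1] 8<12 → i++
[i=3,j=1] 14>12 → j++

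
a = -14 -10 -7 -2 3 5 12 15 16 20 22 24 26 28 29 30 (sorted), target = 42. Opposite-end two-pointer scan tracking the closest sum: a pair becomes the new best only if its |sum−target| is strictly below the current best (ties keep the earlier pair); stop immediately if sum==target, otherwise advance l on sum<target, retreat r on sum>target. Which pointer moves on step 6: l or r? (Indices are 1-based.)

[1,16] -14+30=16 d=26 * → l++
[2,16] -10+30=20 d=22 * → l++
[3,16] -7+30=23 d=19 * → l++
[4,16] -2+30=28 d=14 * → l++
[5,16] 3+30=33 d=9 * → l++
[6,16] 5+30=35 d=7 * → l++

l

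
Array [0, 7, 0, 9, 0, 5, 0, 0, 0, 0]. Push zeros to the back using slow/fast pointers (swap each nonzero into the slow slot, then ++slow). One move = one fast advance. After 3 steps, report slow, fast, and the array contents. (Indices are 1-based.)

slow=2, fast=4, a=[7, 0, 0, 9, 0, 5, 0, 0, 0, 0]

(s=1,f=1) a[fast]=0 → fast++
(s=1,f=2) a[fast]=7≠0 swap→a[1]=7 → slow++,fast++
(s=2,f=3) a[fast]=0 → fast++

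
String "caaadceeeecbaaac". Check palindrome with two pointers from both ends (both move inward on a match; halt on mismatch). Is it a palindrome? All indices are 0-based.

l=0 r=15: 'c'=='c', l++,r--
l=1 r=14: 'a'=='a', l++,r--
l=2 r=13: 'a'=='a', l++,r--
l=3 r=12: 'a'=='a', l++,r--
l=4 r=11: 'd'!='b', stop

not a palindrome (mismatch at 4,11)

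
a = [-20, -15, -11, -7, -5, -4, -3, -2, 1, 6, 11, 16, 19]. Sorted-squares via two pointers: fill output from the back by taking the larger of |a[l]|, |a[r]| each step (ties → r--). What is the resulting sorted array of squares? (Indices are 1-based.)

[1, 4, 9, 16, 25, 36, 49, 121, 121, 225, 256, 361, 400]

l=1 r=13: |-20|>|19| out[13]=400, l++
l=2 r=13: |-15|<=|19| out[12]=361, r--
l=2 r=12: |-15|<=|16| out[11]=256, r--
l=2 r=11: |-15|>|11| out[10]=225, l++
l=3 r=11: |-11|<=|11| out[9]=121, r--
l=3 r=10: |-11|>|6| out[8]=121, l++
l=4 r=10: |-7|>|6| out[7]=49, l++
l=5 r=10: |-5|<=|6| out[6]=36, r--
l=5 r=9: |-5|>|1| out[5]=25, l++
l=6 r=9: |-4|>|1| out[4]=16, l++
l=7 r=9: |-3|>|1| out[3]=9, l++
l=8 r=9: |-2|>|1| out[2]=4, l++
l=9 r=9: |1|<=|1| out[1]=1, r--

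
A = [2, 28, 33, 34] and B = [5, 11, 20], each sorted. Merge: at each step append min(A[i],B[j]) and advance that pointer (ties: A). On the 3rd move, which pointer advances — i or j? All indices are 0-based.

[i=0,j=0] A[i]=2<=B[j]=5 take 2 → i++
[i=1,j=0] A[i]=28>B[j]=5 take 5 → j++
[i=1,j=1] A[i]=28>B[j]=11 take 11 → j++

j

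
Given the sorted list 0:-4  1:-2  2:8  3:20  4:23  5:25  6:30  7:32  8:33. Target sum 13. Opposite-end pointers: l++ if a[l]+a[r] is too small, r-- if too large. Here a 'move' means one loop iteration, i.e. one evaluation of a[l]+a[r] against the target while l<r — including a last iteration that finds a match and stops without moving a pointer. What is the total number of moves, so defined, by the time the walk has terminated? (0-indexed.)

[0,8] -4+33=29 >13 → r--
[0,7] -4+32=28 >13 → r--
[0,6] -4+30=26 >13 → r--
[0,5] -4+25=21 >13 → r--
[0,4] -4+23=19 >13 → r--
[0,3] -4+20=16 >13 → r--
[0,2] -4+8=4 <13 → l++
[1,2] -2+8=6 <13 → l++

8 moves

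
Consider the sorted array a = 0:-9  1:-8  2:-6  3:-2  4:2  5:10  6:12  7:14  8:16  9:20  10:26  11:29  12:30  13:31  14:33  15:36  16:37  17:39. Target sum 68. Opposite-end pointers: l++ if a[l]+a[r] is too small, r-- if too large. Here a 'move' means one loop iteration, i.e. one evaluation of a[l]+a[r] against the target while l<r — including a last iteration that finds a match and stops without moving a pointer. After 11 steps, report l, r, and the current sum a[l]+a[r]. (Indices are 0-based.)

l=11, r=17, sum=68

l=0 r=17: -9+39=30 <68, l++
l=1 r=17: -8+39=31 <68, l++
l=2 r=17: -6+39=33 <68, l++
l=3 r=17: -2+39=37 <68, l++
l=4 r=17: 2+39=41 <68, l++
l=5 r=17: 10+39=49 <68, l++
l=6 r=17: 12+39=51 <68, l++
l=7 r=17: 14+39=53 <68, l++
l=8 r=17: 16+39=55 <68, l++
l=9 r=17: 20+39=59 <68, l++
l=10 r=17: 26+39=65 <68, l++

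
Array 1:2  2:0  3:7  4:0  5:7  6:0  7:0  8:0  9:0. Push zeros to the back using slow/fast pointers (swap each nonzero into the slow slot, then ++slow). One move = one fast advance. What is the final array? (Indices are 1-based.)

(s=1,f=1) a[fast]=2≠0 swap→a[1]=2 → slow++,fast++
(s=2,f=2) a[fast]=0 → fast++
(s=2,f=3) a[fast]=7≠0 swap→a[2]=7 → slow++,fast++
(s=3,f=4) a[fast]=0 → fast++
(s=3,f=5) a[fast]=7≠0 swap→a[3]=7 → slow++,fast++
(s=4,f=6) a[fast]=0 → fast++
(s=4,f=7) a[fast]=0 → fast++
(s=4,f=8) a[fast]=0 → fast++
(s=4,f=9) a[fast]=0 → fast++

[2, 7, 7, 0, 0, 0, 0, 0, 0]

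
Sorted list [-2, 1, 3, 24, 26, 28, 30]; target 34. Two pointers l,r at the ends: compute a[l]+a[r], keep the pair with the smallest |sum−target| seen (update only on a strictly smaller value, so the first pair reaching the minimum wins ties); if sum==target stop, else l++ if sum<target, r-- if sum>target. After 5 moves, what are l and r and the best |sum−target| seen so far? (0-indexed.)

l=3, r=4, best |Δ|=1

[0,6] -2+30=28 d=6 * → l++
[1,6] 1+30=31 d=3 * → l++
[2,6] 3+30=33 d=1 * → l++
[3,6] 24+30=54 d=20 → r--
[3,5] 24+28=52 d=18 → r--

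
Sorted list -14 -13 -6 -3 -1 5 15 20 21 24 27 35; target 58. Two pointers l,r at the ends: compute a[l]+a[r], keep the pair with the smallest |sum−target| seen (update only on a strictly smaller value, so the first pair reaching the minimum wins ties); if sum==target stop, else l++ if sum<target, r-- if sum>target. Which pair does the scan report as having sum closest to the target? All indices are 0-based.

pair (24, 35) with sum 59 (|Δ|=1)

[0,11] -14+35=21 d=37 * → l++
[1,11] -13+35=22 d=36 * → l++
[2,11] -6+35=29 d=29 * → l++
[3,11] -3+35=32 d=26 * → l++
[4,11] -1+35=34 d=24 * → l++
[5,11] 5+35=40 d=18 * → l++
[6,11] 15+35=50 d=8 * → l++
[7,11] 20+35=55 d=3 * → l++
[8,11] 21+35=56 d=2 * → l++
[9,11] 24+35=59 d=1 * → r--
[9,10] 24+27=51 d=7 → l++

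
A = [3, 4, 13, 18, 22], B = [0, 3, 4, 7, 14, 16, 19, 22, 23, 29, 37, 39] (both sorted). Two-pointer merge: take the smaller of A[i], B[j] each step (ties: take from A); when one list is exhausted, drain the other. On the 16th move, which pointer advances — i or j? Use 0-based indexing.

j

i=0 j=0: A[i]=3>B[j]=0 take 0, j++
i=0 j=1: A[i]=3<=B[j]=3 take 3, i++
i=1 j=1: A[i]=4>B[j]=3 take 3, j++
i=1 j=2: A[i]=4<=B[j]=4 take 4, i++
i=2 j=2: A[i]=13>B[j]=4 take 4, j++
i=2 j=3: A[i]=13>B[j]=7 take 7, j++
i=2 j=4: A[i]=13<=B[j]=14 take 13, i++
i=3 j=4: A[i]=18>B[j]=14 take 14, j++
i=3 j=5: A[i]=18>B[j]=16 take 16, j++
i=3 j=6: A[i]=18<=B[j]=19 take 18, i++
i=4 j=6: A[i]=22>B[j]=19 take 19, j++
i=4 j=7: A[i]=22<=B[j]=22 take 22, i++
i=5 j=7: A done, take B[j]=22, j++
i=5 j=8: A done, take B[j]=23, j++
i=5 j=9: A done, take B[j]=29, j++
i=5 j=10: A done, take B[j]=37, j++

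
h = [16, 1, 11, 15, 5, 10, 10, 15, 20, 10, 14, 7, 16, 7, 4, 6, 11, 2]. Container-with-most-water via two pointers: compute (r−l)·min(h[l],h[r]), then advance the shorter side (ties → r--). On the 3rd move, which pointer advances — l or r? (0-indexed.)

r

l=0 r=17: min(16,2)*17=34 best=34 *, r--
l=0 r=16: min(16,11)*16=176 best=176 *, r--
l=0 r=15: min(16,6)*15=90 best=176, r--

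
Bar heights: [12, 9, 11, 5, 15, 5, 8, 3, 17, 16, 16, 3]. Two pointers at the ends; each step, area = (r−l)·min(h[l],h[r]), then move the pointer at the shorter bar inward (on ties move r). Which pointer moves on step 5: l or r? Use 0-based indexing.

[0,11] min(12,3)*11=33 best=33 * → r--
[0,10] min(12,16)*10=120 best=120 * → l++
[1,10] min(9,16)*9=81 best=120 → l++
[2,10] min(11,16)*8=88 best=120 → l++
[3,10] min(5,16)*7=35 best=120 → l++

l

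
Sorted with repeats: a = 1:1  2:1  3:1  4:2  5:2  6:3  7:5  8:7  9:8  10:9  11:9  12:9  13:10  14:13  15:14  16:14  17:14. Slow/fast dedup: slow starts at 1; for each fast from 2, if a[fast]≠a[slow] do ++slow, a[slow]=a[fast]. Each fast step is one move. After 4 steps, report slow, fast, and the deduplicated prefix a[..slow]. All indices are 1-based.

(s=1,f=2) a[fast]=1=a[slow] dup → fast++
(s=1,f=3) a[fast]=1=a[slow] dup → fast++
(s=1,f=4) a[fast]=2≠a[slow]=1 write a[2]=2 → slow++,fast++
(s=2,f=5) a[fast]=2=a[slow] dup → fast++

slow=2, fast=6, prefix=[1, 2]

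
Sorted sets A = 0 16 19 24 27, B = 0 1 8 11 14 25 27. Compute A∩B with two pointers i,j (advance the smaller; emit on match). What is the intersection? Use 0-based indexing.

[i=0,j=0] 0==0 emit → i++,j++
[i=1,j=1] 16>1 → j++
[i=1,j=2] 16>8 → j++
[i=1,j=3] 16>11 → j++
[i=1,j=4] 16>14 → j++
[i=1,j=5] 16<25 → i++
[i=2,j=5] 19<25 → i++
[i=3,j=5] 24<25 → i++
[i=4,j=5] 27>25 → j++
[i=4,j=6] 27==27 emit → i++,j++

intersection = [0, 27]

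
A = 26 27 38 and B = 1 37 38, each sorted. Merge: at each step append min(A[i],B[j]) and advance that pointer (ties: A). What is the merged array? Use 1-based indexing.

i=1 j=1: A[i]=26>B[j]=1 take 1, j++
i=1 j=2: A[i]=26<=B[j]=37 take 26, i++
i=2 j=2: A[i]=27<=B[j]=37 take 27, i++
i=3 j=2: A[i]=38>B[j]=37 take 37, j++
i=3 j=3: A[i]=38<=B[j]=38 take 38, i++
i=4 j=3: A done, take B[j]=38, j++

[1, 26, 27, 37, 38, 38]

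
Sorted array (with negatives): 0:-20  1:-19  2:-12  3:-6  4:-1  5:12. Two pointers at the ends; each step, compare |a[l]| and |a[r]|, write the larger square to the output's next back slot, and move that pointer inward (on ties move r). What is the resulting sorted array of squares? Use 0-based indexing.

[0,5] |-20|>|12| out[5]=400 → l++
[1,5] |-19|>|12| out[4]=361 → l++
[2,5] |-12|<=|12| out[3]=144 → r--
[2,4] |-12|>|-1| out[2]=144 → l++
[3,4] |-6|>|-1| out[1]=36 → l++
[4,4] |-1|<=|-1| out[0]=1 → r--

[1, 36, 144, 144, 361, 400]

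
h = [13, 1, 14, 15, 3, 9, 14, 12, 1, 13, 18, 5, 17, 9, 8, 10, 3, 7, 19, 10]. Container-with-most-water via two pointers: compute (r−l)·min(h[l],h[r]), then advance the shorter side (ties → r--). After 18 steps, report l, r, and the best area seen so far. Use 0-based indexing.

l=17, r=18, best area=234

[0,19] min(13,10)*19=190 best=190 * → r--
[0,18] min(13,19)*18=234 best=234 * → l++
[1,18] min(1,19)*17=17 best=234 → l++
[2,18] min(14,19)*16=224 best=234 → l++
[3,18] min(15,19)*15=225 best=234 → l++
[4,18] min(3,19)*14=42 best=234 → l++
[5,18] min(9,19)*13=117 best=234 → l++
[6,18] min(14,19)*12=168 best=234 → l++
[7,18] min(12,19)*11=132 best=234 → l++
[8,18] min(1,19)*10=10 best=234 → l++
[9,18] min(13,19)*9=117 best=234 → l++
[10,18] min(18,19)*8=144 best=234 → l++
[11,18] min(5,19)*7=35 best=234 → l++
[12,18] min(17,19)*6=102 best=234 → l++
[13,18] min(9,19)*5=45 best=234 → l++
[14,18] min(8,19)*4=32 best=234 → l++
[15,18] min(10,19)*3=30 best=234 → l++
[16,18] min(3,19)*2=6 best=234 → l++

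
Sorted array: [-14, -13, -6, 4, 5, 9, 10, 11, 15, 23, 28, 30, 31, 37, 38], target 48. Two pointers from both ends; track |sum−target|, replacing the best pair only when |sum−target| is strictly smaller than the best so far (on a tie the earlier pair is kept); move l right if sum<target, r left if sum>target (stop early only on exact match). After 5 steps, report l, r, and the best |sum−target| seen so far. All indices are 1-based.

l=1 r=15: -14+38=24 d=24 *, l++
l=2 r=15: -13+38=25 d=23 *, l++
l=3 r=15: -6+38=32 d=16 *, l++
l=4 r=15: 4+38=42 d=6 *, l++
l=5 r=15: 5+38=43 d=5 *, l++

l=6, r=15, best |Δ|=5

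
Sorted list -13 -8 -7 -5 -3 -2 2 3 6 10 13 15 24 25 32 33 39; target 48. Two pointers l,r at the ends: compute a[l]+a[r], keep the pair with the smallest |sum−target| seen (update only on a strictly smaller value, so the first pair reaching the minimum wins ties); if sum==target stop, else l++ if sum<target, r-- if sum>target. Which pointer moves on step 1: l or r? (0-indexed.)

[0,16] -13+39=26 d=22 * → l++

l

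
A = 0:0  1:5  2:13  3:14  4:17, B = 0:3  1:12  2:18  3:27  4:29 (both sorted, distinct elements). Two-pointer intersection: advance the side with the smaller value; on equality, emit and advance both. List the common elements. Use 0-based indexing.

[i=0,j=0] 0<3 → i++
[i=1,j=0] 5>3 → j++
[i=1,j=1] 5<12 → i++
[i=2,j=1] 13>12 → j++
[i=2,j=2] 13<18 → i++
[i=3,j=2] 14<18 → i++
[i=4,j=2] 17<18 → i++

intersection = []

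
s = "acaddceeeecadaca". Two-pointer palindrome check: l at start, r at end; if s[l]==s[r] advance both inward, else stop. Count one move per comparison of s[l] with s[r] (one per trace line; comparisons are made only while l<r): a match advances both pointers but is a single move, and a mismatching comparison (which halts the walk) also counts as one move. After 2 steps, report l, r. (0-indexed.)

l=2, r=13

l=0 r=15: 'a'=='a', l++,r--
l=1 r=14: 'c'=='c', l++,r--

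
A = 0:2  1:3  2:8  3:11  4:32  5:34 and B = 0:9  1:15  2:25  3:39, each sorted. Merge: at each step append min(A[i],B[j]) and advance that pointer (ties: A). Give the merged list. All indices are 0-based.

i=0 j=0: A[i]=2<=B[j]=9 take 2, i++
i=1 j=0: A[i]=3<=B[j]=9 take 3, i++
i=2 j=0: A[i]=8<=B[j]=9 take 8, i++
i=3 j=0: A[i]=11>B[j]=9 take 9, j++
i=3 j=1: A[i]=11<=B[j]=15 take 11, i++
i=4 j=1: A[i]=32>B[j]=15 take 15, j++
i=4 j=2: A[i]=32>B[j]=25 take 25, j++
i=4 j=3: A[i]=32<=B[j]=39 take 32, i++
i=5 j=3: A[i]=34<=B[j]=39 take 34, i++
i=6 j=3: A done, take B[j]=39, j++

[2, 3, 8, 9, 11, 15, 25, 32, 34, 39]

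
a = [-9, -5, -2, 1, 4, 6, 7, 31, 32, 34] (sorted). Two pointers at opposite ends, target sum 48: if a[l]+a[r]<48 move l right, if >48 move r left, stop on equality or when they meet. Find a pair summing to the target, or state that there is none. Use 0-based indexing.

no pair

[0,9] -9+34=25 <48 → l++
[1,9] -5+34=29 <48 → l++
[2,9] -2+34=32 <48 → l++
[3,9] 1+34=35 <48 → l++
[4,9] 4+34=38 <48 → l++
[5,9] 6+34=40 <48 → l++
[6,9] 7+34=41 <48 → l++
[7,9] 31+34=65 >48 → r--
[7,8] 31+32=63 >48 → r--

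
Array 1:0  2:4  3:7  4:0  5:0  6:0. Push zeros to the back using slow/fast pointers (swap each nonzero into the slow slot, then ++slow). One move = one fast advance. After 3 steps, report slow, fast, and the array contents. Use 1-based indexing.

slow=1 fast=1: a[fast]=0, fast++
slow=1 fast=2: a[fast]=4≠0 swap→a[1]=4, slow++,fast++
slow=2 fast=3: a[fast]=7≠0 swap→a[2]=7, slow++,fast++

slow=3, fast=4, a=[4, 7, 0, 0, 0, 0]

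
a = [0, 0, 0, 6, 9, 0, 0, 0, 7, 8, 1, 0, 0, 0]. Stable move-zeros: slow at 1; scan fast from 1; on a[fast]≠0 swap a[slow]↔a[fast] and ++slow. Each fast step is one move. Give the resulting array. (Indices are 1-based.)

[6, 9, 7, 8, 1, 0, 0, 0, 0, 0, 0, 0, 0, 0]

slow=1 fast=1: a[fast]=0, fast++
slow=1 fast=2: a[fast]=0, fast++
slow=1 fast=3: a[fast]=0, fast++
slow=1 fast=4: a[fast]=6≠0 swap→a[1]=6, slow++,fast++
slow=2 fast=5: a[fast]=9≠0 swap→a[2]=9, slow++,fast++
slow=3 fast=6: a[fast]=0, fast++
slow=3 fast=7: a[fast]=0, fast++
slow=3 fast=8: a[fast]=0, fast++
slow=3 fast=9: a[fast]=7≠0 swap→a[3]=7, slow++,fast++
slow=4 fast=10: a[fast]=8≠0 swap→a[4]=8, slow++,fast++
slow=5 fast=11: a[fast]=1≠0 swap→a[5]=1, slow++,fast++
slow=6 fast=12: a[fast]=0, fast++
slow=6 fast=13: a[fast]=0, fast++
slow=6 fast=14: a[fast]=0, fast++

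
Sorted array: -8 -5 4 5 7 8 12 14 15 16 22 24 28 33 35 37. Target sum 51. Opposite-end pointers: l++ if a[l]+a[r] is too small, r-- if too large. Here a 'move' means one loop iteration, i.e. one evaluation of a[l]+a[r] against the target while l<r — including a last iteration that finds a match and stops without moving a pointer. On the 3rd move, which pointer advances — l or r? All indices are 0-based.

l=0 r=15: -8+37=29 <51, l++
l=1 r=15: -5+37=32 <51, l++
l=2 r=15: 4+37=41 <51, l++

l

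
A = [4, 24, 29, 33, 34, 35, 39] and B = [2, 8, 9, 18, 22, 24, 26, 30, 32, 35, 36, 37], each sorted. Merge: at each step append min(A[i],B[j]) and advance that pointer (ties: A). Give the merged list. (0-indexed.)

i=0 j=0: A[i]=4>B[j]=2 take 2, j++
i=0 j=1: A[i]=4<=B[j]=8 take 4, i++
i=1 j=1: A[i]=24>B[j]=8 take 8, j++
i=1 j=2: A[i]=24>B[j]=9 take 9, j++
i=1 j=3: A[i]=24>B[j]=18 take 18, j++
i=1 j=4: A[i]=24>B[j]=22 take 22, j++
i=1 j=5: A[i]=24<=B[j]=24 take 24, i++
i=2 j=5: A[i]=29>B[j]=24 take 24, j++
i=2 j=6: A[i]=29>B[j]=26 take 26, j++
i=2 j=7: A[i]=29<=B[j]=30 take 29, i++
i=3 j=7: A[i]=33>B[j]=30 take 30, j++
i=3 j=8: A[i]=33>B[j]=32 take 32, j++
i=3 j=9: A[i]=33<=B[j]=35 take 33, i++
i=4 j=9: A[i]=34<=B[j]=35 take 34, i++
i=5 j=9: A[i]=35<=B[j]=35 take 35, i++
i=6 j=9: A[i]=39>B[j]=35 take 35, j++
i=6 j=10: A[i]=39>B[j]=36 take 36, j++
i=6 j=11: A[i]=39>B[j]=37 take 37, j++
i=6 j=12: B done, take A[i]=39, i++

[2, 4, 8, 9, 18, 22, 24, 24, 26, 29, 30, 32, 33, 34, 35, 35, 36, 37, 39]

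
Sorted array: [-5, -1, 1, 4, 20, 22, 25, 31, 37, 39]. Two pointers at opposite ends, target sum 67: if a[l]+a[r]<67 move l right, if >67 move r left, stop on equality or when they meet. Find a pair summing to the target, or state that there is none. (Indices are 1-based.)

no pair

l=1 r=10: -5+39=34 <67, l++
l=2 r=10: -1+39=38 <67, l++
l=3 r=10: 1+39=40 <67, l++
l=4 r=10: 4+39=43 <67, l++
l=5 r=10: 20+39=59 <67, l++
l=6 r=10: 22+39=61 <67, l++
l=7 r=10: 25+39=64 <67, l++
l=8 r=10: 31+39=70 >67, r--
l=8 r=9: 31+37=68 >67, r--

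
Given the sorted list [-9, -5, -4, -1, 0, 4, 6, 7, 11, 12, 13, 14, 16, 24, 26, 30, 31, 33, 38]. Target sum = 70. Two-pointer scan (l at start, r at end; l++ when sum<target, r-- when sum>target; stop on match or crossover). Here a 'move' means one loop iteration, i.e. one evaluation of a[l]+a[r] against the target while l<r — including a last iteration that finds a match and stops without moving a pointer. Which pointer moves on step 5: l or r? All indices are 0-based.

l

[0,18] -9+38=29 <70 → l++
[1,18] -5+38=33 <70 → l++
[2,18] -4+38=34 <70 → l++
[3,18] -1+38=37 <70 → l++
[4,18] 0+38=38 <70 → l++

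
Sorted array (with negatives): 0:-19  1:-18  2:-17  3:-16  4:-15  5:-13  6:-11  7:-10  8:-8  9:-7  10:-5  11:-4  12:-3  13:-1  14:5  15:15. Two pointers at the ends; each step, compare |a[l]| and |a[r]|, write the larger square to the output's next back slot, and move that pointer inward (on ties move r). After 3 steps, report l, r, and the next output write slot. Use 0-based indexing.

l=3, r=15, next write slot=12

l=0 r=15: |-19|>|15| out[15]=361, l++
l=1 r=15: |-18|>|15| out[14]=324, l++
l=2 r=15: |-17|>|15| out[13]=289, l++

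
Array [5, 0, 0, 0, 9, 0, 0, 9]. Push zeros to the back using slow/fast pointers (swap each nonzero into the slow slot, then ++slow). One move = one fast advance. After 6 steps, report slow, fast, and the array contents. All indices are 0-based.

slow=0 fast=0: a[fast]=5≠0 swap→a[0]=5, slow++,fast++
slow=1 fast=1: a[fast]=0, fast++
slow=1 fast=2: a[fast]=0, fast++
slow=1 fast=3: a[fast]=0, fast++
slow=1 fast=4: a[fast]=9≠0 swap→a[1]=9, slow++,fast++
slow=2 fast=5: a[fast]=0, fast++

slow=2, fast=6, a=[5, 9, 0, 0, 0, 0, 0, 9]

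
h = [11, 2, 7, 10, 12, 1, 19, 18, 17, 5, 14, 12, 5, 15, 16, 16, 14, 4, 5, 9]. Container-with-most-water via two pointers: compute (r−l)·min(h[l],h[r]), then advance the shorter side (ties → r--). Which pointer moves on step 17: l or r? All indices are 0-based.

r

[0,19] min(11,9)*19=171 best=171 * → r--
[0,18] min(11,5)*18=90 best=171 → r--
[0,17] min(11,4)*17=68 best=171 → r--
[0,16] min(11,14)*16=176 best=176 * → l++
[1,16] min(2,14)*15=30 best=176 → l++
[2,16] min(7,14)*14=98 best=176 → l++
[3,16] min(10,14)*13=130 best=176 → l++
[4,16] min(12,14)*12=144 best=176 → l++
[5,16] min(1,14)*11=11 best=176 → l++
[6,16] min(19,14)*10=140 best=176 → r--
[6,15] min(19,16)*9=144 best=176 → r--
[6,14] min(19,16)*8=128 best=176 → r--
[6,13] min(19,15)*7=105 best=176 → r--
[6,12] min(19,5)*6=30 best=176 → r--
[6,11] min(19,12)*5=60 best=176 → r--
[6,10] min(19,14)*4=56 best=176 → r--
[6,9] min(19,5)*3=15 best=176 → r--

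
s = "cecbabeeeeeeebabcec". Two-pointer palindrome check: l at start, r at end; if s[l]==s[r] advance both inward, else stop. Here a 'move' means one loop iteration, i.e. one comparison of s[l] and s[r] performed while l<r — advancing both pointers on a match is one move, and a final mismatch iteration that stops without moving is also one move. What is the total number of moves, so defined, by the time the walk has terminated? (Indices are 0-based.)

l=0 r=18: 'c'=='c', l++,r--
l=1 r=17: 'e'=='e', l++,r--
l=2 r=16: 'c'=='c', l++,r--
l=3 r=15: 'b'=='b', l++,r--
l=4 r=14: 'a'=='a', l++,r--
l=5 r=13: 'b'=='b', l++,r--
l=6 r=12: 'e'=='e', l++,r--
l=7 r=11: 'e'=='e', l++,r--
l=8 r=10: 'e'=='e', l++,r--

9 moves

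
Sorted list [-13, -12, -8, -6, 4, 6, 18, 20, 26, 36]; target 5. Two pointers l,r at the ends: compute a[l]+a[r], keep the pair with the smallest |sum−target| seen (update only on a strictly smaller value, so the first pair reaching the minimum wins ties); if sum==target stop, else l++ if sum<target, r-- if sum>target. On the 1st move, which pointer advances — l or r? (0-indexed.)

r

[0,9] -13+36=23 d=18 * → r--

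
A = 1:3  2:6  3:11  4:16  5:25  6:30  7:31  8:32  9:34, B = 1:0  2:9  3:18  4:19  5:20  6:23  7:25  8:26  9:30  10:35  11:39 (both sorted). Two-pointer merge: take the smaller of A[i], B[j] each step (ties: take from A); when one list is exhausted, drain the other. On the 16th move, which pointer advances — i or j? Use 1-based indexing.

i

i=1 j=1: A[i]=3>B[j]=0 take 0, j++
i=1 j=2: A[i]=3<=B[j]=9 take 3, i++
i=2 j=2: A[i]=6<=B[j]=9 take 6, i++
i=3 j=2: A[i]=11>B[j]=9 take 9, j++
i=3 j=3: A[i]=11<=B[j]=18 take 11, i++
i=4 j=3: A[i]=16<=B[j]=18 take 16, i++
i=5 j=3: A[i]=25>B[j]=18 take 18, j++
i=5 j=4: A[i]=25>B[j]=19 take 19, j++
i=5 j=5: A[i]=25>B[j]=20 take 20, j++
i=5 j=6: A[i]=25>B[j]=23 take 23, j++
i=5 j=7: A[i]=25<=B[j]=25 take 25, i++
i=6 j=7: A[i]=30>B[j]=25 take 25, j++
i=6 j=8: A[i]=30>B[j]=26 take 26, j++
i=6 j=9: A[i]=30<=B[j]=30 take 30, i++
i=7 j=9: A[i]=31>B[j]=30 take 30, j++
i=7 j=10: A[i]=31<=B[j]=35 take 31, i++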